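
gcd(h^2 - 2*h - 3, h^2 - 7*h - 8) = h + 1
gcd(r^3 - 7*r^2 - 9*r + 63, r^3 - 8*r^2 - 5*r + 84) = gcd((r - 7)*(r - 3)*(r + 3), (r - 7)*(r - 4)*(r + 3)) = r^2 - 4*r - 21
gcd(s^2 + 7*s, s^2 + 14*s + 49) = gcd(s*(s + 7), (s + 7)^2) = s + 7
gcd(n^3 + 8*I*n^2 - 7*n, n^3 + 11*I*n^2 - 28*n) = n^2 + 7*I*n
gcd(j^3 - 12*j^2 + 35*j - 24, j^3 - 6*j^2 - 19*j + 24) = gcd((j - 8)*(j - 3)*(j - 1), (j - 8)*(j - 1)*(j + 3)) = j^2 - 9*j + 8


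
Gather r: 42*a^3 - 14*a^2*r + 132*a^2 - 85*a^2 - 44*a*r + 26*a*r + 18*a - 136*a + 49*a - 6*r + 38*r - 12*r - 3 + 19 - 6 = 42*a^3 + 47*a^2 - 69*a + r*(-14*a^2 - 18*a + 20) + 10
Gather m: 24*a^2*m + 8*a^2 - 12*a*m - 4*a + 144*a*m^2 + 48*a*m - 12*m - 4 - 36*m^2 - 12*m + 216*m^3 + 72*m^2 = 8*a^2 - 4*a + 216*m^3 + m^2*(144*a + 36) + m*(24*a^2 + 36*a - 24) - 4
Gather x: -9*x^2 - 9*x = -9*x^2 - 9*x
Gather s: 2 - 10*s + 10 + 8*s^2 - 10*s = 8*s^2 - 20*s + 12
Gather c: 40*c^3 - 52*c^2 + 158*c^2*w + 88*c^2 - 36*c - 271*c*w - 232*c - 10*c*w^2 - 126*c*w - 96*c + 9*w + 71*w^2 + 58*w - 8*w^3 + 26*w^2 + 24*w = 40*c^3 + c^2*(158*w + 36) + c*(-10*w^2 - 397*w - 364) - 8*w^3 + 97*w^2 + 91*w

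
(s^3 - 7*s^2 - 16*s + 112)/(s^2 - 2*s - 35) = (s^2 - 16)/(s + 5)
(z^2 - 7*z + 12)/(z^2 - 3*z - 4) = (z - 3)/(z + 1)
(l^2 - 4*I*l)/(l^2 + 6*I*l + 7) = l*(l - 4*I)/(l^2 + 6*I*l + 7)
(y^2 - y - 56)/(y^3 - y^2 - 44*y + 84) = (y - 8)/(y^2 - 8*y + 12)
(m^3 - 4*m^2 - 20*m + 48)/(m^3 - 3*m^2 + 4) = (m^2 - 2*m - 24)/(m^2 - m - 2)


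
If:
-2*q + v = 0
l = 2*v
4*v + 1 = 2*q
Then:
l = -2/3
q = -1/6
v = -1/3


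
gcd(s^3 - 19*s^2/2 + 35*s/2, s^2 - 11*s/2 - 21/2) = s - 7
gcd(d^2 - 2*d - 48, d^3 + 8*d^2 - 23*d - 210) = d + 6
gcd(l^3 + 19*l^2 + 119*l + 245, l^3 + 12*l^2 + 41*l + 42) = l + 7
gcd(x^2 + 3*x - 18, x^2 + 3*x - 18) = x^2 + 3*x - 18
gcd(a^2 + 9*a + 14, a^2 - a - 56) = a + 7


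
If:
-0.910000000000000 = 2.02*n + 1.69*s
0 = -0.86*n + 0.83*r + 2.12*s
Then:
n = -0.836633663366337*s - 0.450495049504951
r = -3.42109030180126*s - 0.466778003101515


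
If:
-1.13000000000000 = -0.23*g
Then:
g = 4.91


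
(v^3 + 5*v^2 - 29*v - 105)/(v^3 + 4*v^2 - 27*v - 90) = (v + 7)/(v + 6)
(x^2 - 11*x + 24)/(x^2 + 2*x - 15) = (x - 8)/(x + 5)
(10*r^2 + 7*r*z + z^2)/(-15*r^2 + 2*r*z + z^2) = (2*r + z)/(-3*r + z)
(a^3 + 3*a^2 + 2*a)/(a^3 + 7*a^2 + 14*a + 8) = a/(a + 4)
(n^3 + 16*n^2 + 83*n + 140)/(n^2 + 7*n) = n + 9 + 20/n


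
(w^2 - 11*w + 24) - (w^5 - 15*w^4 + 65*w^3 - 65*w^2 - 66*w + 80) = -w^5 + 15*w^4 - 65*w^3 + 66*w^2 + 55*w - 56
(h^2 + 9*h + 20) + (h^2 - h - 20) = 2*h^2 + 8*h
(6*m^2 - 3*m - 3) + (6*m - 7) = 6*m^2 + 3*m - 10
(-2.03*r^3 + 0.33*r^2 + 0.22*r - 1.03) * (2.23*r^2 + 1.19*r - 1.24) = -4.5269*r^5 - 1.6798*r^4 + 3.4005*r^3 - 2.4443*r^2 - 1.4985*r + 1.2772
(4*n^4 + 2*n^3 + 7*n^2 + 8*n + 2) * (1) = 4*n^4 + 2*n^3 + 7*n^2 + 8*n + 2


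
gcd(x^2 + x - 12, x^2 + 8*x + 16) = x + 4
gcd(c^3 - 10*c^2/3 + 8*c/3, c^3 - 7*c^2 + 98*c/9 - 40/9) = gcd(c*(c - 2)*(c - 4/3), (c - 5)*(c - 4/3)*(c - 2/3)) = c - 4/3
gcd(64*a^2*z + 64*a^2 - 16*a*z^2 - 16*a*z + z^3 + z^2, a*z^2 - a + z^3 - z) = z + 1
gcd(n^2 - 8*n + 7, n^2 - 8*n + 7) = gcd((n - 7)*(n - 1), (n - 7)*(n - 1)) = n^2 - 8*n + 7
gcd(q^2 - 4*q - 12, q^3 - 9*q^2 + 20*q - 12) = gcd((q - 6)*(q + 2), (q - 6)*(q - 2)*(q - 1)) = q - 6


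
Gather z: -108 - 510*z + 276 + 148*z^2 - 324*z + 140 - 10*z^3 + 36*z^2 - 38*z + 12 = -10*z^3 + 184*z^2 - 872*z + 320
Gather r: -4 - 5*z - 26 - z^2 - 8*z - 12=-z^2 - 13*z - 42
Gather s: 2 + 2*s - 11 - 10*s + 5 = -8*s - 4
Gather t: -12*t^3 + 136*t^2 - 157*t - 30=-12*t^3 + 136*t^2 - 157*t - 30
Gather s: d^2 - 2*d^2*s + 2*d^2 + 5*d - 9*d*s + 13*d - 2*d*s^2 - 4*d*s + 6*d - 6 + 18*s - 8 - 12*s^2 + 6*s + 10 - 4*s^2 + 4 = 3*d^2 + 24*d + s^2*(-2*d - 16) + s*(-2*d^2 - 13*d + 24)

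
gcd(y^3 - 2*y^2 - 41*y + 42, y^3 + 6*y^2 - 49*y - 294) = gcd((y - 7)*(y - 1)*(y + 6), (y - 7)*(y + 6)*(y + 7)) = y^2 - y - 42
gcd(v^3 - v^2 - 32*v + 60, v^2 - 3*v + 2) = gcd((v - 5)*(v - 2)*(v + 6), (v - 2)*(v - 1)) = v - 2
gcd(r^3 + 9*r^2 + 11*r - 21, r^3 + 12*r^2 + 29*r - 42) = r^2 + 6*r - 7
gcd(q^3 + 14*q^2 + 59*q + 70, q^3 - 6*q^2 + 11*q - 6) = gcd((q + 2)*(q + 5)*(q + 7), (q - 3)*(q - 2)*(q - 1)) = 1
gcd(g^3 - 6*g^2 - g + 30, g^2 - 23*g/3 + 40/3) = g - 5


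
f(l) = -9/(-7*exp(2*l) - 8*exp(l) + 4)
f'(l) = -9*(14*exp(2*l) + 8*exp(l))/(-7*exp(2*l) - 8*exp(l) + 4)^2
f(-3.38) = -2.42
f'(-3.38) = -0.19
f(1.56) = 0.05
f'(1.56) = -0.09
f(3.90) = 0.00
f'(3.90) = -0.00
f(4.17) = 0.00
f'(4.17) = -0.00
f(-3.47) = -2.40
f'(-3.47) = -0.17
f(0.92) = 0.15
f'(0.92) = -0.27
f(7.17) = 0.00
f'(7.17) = -0.00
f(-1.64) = -4.12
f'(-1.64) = -3.92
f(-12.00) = -2.25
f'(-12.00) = 0.00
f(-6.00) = -2.26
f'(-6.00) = -0.01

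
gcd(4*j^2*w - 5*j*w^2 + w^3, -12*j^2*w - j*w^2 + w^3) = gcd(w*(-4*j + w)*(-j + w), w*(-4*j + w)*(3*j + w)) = -4*j*w + w^2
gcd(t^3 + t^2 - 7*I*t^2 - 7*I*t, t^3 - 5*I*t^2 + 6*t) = t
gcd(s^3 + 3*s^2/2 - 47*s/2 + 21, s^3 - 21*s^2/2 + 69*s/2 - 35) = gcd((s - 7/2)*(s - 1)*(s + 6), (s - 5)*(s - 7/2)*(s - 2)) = s - 7/2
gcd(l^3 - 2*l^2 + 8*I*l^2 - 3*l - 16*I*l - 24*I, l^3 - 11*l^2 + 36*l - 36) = l - 3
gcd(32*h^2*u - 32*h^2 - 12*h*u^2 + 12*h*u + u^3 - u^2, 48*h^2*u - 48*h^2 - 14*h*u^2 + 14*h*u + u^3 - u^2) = -8*h*u + 8*h + u^2 - u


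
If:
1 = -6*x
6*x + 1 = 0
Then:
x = -1/6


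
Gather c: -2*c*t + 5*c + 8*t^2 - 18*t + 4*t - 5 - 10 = c*(5 - 2*t) + 8*t^2 - 14*t - 15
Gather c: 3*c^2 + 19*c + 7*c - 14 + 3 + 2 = 3*c^2 + 26*c - 9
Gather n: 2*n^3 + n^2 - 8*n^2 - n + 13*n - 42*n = 2*n^3 - 7*n^2 - 30*n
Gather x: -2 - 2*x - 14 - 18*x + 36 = 20 - 20*x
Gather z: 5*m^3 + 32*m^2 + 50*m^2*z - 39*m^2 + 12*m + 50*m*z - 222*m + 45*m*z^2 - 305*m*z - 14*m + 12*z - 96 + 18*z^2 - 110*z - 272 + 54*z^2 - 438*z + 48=5*m^3 - 7*m^2 - 224*m + z^2*(45*m + 72) + z*(50*m^2 - 255*m - 536) - 320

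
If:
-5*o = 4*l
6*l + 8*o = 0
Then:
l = 0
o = 0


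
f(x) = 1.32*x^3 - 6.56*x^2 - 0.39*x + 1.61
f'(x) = 3.96*x^2 - 13.12*x - 0.39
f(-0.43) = 0.46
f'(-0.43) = 5.98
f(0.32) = 0.86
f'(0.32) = -4.18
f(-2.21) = -43.82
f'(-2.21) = 47.95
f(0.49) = -0.00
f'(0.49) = -5.87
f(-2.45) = -56.22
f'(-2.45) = 55.52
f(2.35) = -18.40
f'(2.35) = -9.35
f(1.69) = -11.41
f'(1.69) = -11.25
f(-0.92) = -4.61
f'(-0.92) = 15.03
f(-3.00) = -91.90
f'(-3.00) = 74.61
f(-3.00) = -91.90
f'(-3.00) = 74.61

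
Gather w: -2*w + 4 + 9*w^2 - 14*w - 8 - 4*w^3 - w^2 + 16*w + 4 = -4*w^3 + 8*w^2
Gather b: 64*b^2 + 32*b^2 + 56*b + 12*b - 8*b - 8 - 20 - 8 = 96*b^2 + 60*b - 36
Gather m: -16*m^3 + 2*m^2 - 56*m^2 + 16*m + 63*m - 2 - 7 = -16*m^3 - 54*m^2 + 79*m - 9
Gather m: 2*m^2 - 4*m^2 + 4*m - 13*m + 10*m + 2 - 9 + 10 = -2*m^2 + m + 3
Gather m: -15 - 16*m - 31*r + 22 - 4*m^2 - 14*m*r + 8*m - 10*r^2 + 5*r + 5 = -4*m^2 + m*(-14*r - 8) - 10*r^2 - 26*r + 12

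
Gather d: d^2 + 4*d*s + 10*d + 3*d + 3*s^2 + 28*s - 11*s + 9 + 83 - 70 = d^2 + d*(4*s + 13) + 3*s^2 + 17*s + 22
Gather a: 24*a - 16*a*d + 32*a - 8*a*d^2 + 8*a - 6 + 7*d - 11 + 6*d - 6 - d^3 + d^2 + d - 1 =a*(-8*d^2 - 16*d + 64) - d^3 + d^2 + 14*d - 24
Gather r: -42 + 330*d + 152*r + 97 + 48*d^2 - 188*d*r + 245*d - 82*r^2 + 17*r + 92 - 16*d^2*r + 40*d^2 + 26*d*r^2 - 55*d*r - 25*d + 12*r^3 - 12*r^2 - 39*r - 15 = 88*d^2 + 550*d + 12*r^3 + r^2*(26*d - 94) + r*(-16*d^2 - 243*d + 130) + 132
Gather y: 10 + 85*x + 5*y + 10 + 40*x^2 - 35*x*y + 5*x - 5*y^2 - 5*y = 40*x^2 - 35*x*y + 90*x - 5*y^2 + 20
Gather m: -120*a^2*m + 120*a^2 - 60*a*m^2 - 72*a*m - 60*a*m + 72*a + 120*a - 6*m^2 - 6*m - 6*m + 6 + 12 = 120*a^2 + 192*a + m^2*(-60*a - 6) + m*(-120*a^2 - 132*a - 12) + 18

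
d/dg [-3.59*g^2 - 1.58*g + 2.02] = -7.18*g - 1.58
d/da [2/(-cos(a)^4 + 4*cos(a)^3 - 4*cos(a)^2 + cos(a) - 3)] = 2*(-11*cos(a) + 6*cos(2*a) - cos(3*a) + 7)*sin(a)/(cos(a)^4 - 4*cos(a)^3 + 4*cos(a)^2 - cos(a) + 3)^2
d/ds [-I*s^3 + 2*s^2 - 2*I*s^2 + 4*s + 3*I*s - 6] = -3*I*s^2 + 4*s*(1 - I) + 4 + 3*I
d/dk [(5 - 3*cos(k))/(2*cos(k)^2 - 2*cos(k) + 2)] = (3*sin(k)^2 + 10*cos(k) - 5)*sin(k)/(2*(sin(k)^2 + cos(k) - 2)^2)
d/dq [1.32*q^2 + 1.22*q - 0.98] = 2.64*q + 1.22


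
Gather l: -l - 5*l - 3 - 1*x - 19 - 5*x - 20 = -6*l - 6*x - 42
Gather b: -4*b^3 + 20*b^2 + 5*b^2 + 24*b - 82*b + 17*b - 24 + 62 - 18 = -4*b^3 + 25*b^2 - 41*b + 20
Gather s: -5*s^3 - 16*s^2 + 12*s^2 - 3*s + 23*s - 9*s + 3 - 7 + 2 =-5*s^3 - 4*s^2 + 11*s - 2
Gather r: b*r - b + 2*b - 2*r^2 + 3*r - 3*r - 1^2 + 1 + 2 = b*r + b - 2*r^2 + 2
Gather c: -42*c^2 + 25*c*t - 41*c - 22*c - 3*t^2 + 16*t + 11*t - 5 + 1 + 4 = -42*c^2 + c*(25*t - 63) - 3*t^2 + 27*t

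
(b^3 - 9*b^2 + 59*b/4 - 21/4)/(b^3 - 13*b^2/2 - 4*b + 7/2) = (b - 3/2)/(b + 1)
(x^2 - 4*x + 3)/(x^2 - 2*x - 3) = (x - 1)/(x + 1)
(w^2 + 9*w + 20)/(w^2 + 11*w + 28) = (w + 5)/(w + 7)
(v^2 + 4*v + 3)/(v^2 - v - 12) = (v + 1)/(v - 4)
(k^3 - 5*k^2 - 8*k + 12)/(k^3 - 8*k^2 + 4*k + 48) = (k - 1)/(k - 4)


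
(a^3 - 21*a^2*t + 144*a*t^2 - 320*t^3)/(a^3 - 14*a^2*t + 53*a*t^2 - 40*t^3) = (-a + 8*t)/(-a + t)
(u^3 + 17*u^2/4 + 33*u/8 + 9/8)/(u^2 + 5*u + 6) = (8*u^2 + 10*u + 3)/(8*(u + 2))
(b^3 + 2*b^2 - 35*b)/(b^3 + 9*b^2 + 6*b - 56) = b*(b - 5)/(b^2 + 2*b - 8)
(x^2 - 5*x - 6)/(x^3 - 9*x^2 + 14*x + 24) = 1/(x - 4)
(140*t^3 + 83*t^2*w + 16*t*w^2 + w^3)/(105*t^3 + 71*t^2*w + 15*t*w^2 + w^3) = (4*t + w)/(3*t + w)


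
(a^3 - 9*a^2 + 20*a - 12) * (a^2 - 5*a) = a^5 - 14*a^4 + 65*a^3 - 112*a^2 + 60*a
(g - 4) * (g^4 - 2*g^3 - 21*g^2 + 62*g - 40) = g^5 - 6*g^4 - 13*g^3 + 146*g^2 - 288*g + 160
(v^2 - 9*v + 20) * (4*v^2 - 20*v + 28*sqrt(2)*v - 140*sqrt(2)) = 4*v^4 - 56*v^3 + 28*sqrt(2)*v^3 - 392*sqrt(2)*v^2 + 260*v^2 - 400*v + 1820*sqrt(2)*v - 2800*sqrt(2)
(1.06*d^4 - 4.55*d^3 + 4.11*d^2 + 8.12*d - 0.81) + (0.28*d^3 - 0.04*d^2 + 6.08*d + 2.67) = 1.06*d^4 - 4.27*d^3 + 4.07*d^2 + 14.2*d + 1.86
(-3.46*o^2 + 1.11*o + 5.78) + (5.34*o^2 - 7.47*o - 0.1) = 1.88*o^2 - 6.36*o + 5.68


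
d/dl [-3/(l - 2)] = 3/(l - 2)^2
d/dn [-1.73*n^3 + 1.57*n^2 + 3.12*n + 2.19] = -5.19*n^2 + 3.14*n + 3.12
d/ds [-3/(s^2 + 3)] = 6*s/(s^2 + 3)^2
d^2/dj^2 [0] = 0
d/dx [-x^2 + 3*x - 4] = 3 - 2*x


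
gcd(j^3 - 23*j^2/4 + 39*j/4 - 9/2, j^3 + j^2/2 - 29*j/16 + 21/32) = j - 3/4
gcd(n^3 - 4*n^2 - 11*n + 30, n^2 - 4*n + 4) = n - 2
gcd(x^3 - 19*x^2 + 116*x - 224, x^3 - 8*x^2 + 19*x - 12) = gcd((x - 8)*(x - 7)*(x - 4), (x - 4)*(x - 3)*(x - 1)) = x - 4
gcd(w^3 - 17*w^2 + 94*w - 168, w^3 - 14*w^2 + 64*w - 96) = w^2 - 10*w + 24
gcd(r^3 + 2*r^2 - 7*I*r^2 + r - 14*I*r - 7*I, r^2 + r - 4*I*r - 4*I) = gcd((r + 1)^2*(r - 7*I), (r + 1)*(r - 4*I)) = r + 1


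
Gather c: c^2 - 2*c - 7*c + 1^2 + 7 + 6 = c^2 - 9*c + 14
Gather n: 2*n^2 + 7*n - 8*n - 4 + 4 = 2*n^2 - n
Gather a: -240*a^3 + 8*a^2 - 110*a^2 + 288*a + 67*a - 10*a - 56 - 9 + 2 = -240*a^3 - 102*a^2 + 345*a - 63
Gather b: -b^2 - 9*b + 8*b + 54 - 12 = -b^2 - b + 42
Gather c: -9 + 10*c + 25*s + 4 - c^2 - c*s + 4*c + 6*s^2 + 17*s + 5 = -c^2 + c*(14 - s) + 6*s^2 + 42*s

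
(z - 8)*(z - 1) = z^2 - 9*z + 8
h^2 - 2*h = h*(h - 2)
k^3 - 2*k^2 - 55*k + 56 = (k - 8)*(k - 1)*(k + 7)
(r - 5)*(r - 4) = r^2 - 9*r + 20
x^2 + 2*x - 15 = (x - 3)*(x + 5)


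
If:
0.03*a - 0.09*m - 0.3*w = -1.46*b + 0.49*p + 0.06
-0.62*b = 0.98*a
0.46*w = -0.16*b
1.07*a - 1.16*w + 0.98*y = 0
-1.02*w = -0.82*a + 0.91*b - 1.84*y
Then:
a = 0.00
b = 0.00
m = -5.44444444444444*p - 0.666666666666667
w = 0.00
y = 0.00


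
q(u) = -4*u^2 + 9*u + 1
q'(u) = 9 - 8*u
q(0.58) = 4.87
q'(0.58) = 4.36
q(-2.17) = -37.37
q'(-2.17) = 26.36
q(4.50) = -39.50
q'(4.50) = -27.00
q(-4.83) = -135.79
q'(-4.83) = 47.64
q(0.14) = 2.18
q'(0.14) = 7.88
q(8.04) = -185.21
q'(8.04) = -55.32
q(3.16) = -10.50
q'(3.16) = -16.28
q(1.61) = 5.12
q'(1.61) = -3.88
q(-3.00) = -62.00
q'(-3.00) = 33.00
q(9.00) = -242.00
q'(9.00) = -63.00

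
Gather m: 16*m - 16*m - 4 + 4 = 0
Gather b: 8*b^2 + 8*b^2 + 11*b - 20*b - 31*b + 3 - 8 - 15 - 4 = 16*b^2 - 40*b - 24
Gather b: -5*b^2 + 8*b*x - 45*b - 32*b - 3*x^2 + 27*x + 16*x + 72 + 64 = -5*b^2 + b*(8*x - 77) - 3*x^2 + 43*x + 136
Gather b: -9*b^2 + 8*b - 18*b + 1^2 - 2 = -9*b^2 - 10*b - 1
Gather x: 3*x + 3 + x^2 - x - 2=x^2 + 2*x + 1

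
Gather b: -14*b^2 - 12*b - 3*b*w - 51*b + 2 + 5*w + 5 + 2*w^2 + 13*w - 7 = -14*b^2 + b*(-3*w - 63) + 2*w^2 + 18*w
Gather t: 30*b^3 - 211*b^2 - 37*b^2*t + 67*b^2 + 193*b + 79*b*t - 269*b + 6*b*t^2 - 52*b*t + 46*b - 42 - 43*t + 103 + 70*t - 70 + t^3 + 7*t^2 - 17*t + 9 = 30*b^3 - 144*b^2 - 30*b + t^3 + t^2*(6*b + 7) + t*(-37*b^2 + 27*b + 10)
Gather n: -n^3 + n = -n^3 + n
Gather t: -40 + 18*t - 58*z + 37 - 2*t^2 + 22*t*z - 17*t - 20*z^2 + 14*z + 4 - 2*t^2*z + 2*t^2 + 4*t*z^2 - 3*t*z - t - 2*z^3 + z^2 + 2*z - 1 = -2*t^2*z + t*(4*z^2 + 19*z) - 2*z^3 - 19*z^2 - 42*z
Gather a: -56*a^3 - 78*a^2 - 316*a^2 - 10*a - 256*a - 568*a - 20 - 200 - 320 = -56*a^3 - 394*a^2 - 834*a - 540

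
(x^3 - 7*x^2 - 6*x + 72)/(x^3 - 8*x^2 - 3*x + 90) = (x - 4)/(x - 5)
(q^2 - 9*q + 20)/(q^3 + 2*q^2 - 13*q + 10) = (q^2 - 9*q + 20)/(q^3 + 2*q^2 - 13*q + 10)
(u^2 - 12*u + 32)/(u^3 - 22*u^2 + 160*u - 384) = (u - 4)/(u^2 - 14*u + 48)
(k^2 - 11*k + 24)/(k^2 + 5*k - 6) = (k^2 - 11*k + 24)/(k^2 + 5*k - 6)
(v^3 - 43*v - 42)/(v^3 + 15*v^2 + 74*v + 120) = (v^2 - 6*v - 7)/(v^2 + 9*v + 20)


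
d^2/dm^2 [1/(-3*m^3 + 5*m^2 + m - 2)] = 2*((9*m - 5)*(3*m^3 - 5*m^2 - m + 2) - (-9*m^2 + 10*m + 1)^2)/(3*m^3 - 5*m^2 - m + 2)^3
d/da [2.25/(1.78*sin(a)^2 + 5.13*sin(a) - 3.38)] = -(8.01*sin(a) + 11.5425)*cos(a)/(1.78*sin(a)^2 + 5.13*sin(a) - 3.38)^2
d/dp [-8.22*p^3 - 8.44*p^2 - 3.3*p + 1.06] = -24.66*p^2 - 16.88*p - 3.3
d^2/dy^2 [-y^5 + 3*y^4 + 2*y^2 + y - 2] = -20*y^3 + 36*y^2 + 4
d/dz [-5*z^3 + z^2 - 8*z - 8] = -15*z^2 + 2*z - 8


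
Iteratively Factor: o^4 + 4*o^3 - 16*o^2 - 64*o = (o + 4)*(o^3 - 16*o) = (o - 4)*(o + 4)*(o^2 + 4*o) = o*(o - 4)*(o + 4)*(o + 4)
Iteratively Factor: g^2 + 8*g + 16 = (g + 4)*(g + 4)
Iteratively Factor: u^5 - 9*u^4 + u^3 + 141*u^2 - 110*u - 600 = (u - 4)*(u^4 - 5*u^3 - 19*u^2 + 65*u + 150) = (u - 4)*(u + 3)*(u^3 - 8*u^2 + 5*u + 50) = (u - 5)*(u - 4)*(u + 3)*(u^2 - 3*u - 10) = (u - 5)^2*(u - 4)*(u + 3)*(u + 2)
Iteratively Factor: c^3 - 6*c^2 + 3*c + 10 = (c - 2)*(c^2 - 4*c - 5) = (c - 5)*(c - 2)*(c + 1)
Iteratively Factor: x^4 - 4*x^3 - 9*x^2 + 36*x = (x + 3)*(x^3 - 7*x^2 + 12*x) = x*(x + 3)*(x^2 - 7*x + 12) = x*(x - 3)*(x + 3)*(x - 4)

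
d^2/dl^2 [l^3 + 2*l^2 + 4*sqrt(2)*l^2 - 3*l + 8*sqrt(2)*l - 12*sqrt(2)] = 6*l + 4 + 8*sqrt(2)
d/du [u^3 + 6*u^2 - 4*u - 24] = 3*u^2 + 12*u - 4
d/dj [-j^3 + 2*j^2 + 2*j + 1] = -3*j^2 + 4*j + 2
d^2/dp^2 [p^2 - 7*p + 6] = 2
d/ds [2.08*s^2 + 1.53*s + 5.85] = 4.16*s + 1.53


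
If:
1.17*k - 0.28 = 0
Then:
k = 0.24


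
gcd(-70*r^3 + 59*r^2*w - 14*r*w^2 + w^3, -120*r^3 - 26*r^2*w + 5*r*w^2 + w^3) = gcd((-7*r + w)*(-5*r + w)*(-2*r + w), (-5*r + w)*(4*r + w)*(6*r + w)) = 5*r - w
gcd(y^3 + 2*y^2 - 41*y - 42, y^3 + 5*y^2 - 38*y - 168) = y^2 + y - 42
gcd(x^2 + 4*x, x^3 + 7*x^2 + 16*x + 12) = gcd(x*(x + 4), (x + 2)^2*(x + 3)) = 1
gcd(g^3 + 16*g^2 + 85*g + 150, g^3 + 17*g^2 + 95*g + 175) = g^2 + 10*g + 25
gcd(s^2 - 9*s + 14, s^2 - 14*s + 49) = s - 7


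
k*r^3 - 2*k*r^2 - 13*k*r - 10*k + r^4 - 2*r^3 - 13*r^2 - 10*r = (k + r)*(r - 5)*(r + 1)*(r + 2)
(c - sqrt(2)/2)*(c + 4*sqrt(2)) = c^2 + 7*sqrt(2)*c/2 - 4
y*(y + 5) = y^2 + 5*y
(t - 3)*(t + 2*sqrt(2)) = t^2 - 3*t + 2*sqrt(2)*t - 6*sqrt(2)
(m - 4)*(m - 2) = m^2 - 6*m + 8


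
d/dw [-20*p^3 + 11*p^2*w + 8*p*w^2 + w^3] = 11*p^2 + 16*p*w + 3*w^2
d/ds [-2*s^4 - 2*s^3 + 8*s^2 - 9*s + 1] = -8*s^3 - 6*s^2 + 16*s - 9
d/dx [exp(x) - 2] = exp(x)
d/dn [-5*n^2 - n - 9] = -10*n - 1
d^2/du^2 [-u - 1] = 0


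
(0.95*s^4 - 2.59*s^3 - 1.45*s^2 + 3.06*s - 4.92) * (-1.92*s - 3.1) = -1.824*s^5 + 2.0278*s^4 + 10.813*s^3 - 1.3802*s^2 - 0.0396000000000019*s + 15.252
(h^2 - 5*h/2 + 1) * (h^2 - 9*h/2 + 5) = h^4 - 7*h^3 + 69*h^2/4 - 17*h + 5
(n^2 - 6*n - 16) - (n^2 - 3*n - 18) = 2 - 3*n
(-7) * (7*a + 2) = -49*a - 14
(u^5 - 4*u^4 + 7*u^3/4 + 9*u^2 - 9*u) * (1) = u^5 - 4*u^4 + 7*u^3/4 + 9*u^2 - 9*u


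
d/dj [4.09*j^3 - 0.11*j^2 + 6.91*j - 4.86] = 12.27*j^2 - 0.22*j + 6.91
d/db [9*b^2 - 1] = 18*b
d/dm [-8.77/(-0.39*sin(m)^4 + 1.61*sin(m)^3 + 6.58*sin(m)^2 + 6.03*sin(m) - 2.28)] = (-13.6812*sin(m)^3 + 42.3591*sin(m)^2 + 115.4132*sin(m) + 52.8831)*cos(m)/(-0.39*sin(m)^4 + 1.61*sin(m)^3 + 6.58*sin(m)^2 + 6.03*sin(m) - 2.28)^2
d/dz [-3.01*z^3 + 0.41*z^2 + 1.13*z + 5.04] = -9.03*z^2 + 0.82*z + 1.13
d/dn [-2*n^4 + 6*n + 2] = 6 - 8*n^3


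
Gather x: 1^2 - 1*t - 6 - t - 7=-2*t - 12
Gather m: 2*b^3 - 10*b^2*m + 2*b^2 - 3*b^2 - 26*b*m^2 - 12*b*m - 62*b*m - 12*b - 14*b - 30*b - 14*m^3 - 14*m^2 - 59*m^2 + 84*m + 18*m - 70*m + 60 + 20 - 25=2*b^3 - b^2 - 56*b - 14*m^3 + m^2*(-26*b - 73) + m*(-10*b^2 - 74*b + 32) + 55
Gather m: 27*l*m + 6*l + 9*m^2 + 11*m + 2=6*l + 9*m^2 + m*(27*l + 11) + 2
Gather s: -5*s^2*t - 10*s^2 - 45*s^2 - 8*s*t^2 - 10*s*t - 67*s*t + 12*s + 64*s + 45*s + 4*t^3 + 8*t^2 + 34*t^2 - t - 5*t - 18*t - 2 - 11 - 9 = s^2*(-5*t - 55) + s*(-8*t^2 - 77*t + 121) + 4*t^3 + 42*t^2 - 24*t - 22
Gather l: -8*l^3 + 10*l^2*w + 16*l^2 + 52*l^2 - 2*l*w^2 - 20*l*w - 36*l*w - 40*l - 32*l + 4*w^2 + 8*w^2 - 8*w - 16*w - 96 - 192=-8*l^3 + l^2*(10*w + 68) + l*(-2*w^2 - 56*w - 72) + 12*w^2 - 24*w - 288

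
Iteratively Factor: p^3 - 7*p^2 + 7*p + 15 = (p - 3)*(p^2 - 4*p - 5) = (p - 5)*(p - 3)*(p + 1)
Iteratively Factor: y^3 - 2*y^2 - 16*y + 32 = (y + 4)*(y^2 - 6*y + 8) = (y - 4)*(y + 4)*(y - 2)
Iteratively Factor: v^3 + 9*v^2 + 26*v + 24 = (v + 3)*(v^2 + 6*v + 8) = (v + 3)*(v + 4)*(v + 2)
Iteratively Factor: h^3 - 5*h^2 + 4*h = (h - 1)*(h^2 - 4*h) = (h - 4)*(h - 1)*(h)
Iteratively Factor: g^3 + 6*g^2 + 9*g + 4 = (g + 1)*(g^2 + 5*g + 4) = (g + 1)*(g + 4)*(g + 1)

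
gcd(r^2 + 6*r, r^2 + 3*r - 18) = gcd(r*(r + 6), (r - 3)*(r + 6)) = r + 6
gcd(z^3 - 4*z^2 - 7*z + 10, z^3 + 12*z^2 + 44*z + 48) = z + 2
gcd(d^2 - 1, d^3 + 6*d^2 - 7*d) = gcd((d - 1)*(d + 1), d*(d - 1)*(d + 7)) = d - 1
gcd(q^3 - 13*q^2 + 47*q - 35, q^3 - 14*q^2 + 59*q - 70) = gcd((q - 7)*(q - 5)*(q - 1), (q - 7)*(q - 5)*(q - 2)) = q^2 - 12*q + 35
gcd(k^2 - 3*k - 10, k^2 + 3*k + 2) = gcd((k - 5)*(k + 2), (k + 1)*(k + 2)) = k + 2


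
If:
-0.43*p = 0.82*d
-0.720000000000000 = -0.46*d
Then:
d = 1.57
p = -2.98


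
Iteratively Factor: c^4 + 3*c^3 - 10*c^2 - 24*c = (c)*(c^3 + 3*c^2 - 10*c - 24) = c*(c - 3)*(c^2 + 6*c + 8) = c*(c - 3)*(c + 2)*(c + 4)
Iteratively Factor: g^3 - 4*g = (g + 2)*(g^2 - 2*g) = g*(g + 2)*(g - 2)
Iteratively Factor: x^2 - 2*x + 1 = (x - 1)*(x - 1)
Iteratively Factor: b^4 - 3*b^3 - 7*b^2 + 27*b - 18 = (b - 2)*(b^3 - b^2 - 9*b + 9) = (b - 3)*(b - 2)*(b^2 + 2*b - 3) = (b - 3)*(b - 2)*(b - 1)*(b + 3)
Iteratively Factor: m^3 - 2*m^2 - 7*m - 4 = (m + 1)*(m^2 - 3*m - 4) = (m - 4)*(m + 1)*(m + 1)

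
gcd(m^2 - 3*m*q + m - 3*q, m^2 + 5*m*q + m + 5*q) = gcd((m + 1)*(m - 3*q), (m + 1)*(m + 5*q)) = m + 1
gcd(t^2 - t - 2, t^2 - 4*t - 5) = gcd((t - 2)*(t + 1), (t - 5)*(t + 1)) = t + 1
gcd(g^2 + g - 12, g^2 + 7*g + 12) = g + 4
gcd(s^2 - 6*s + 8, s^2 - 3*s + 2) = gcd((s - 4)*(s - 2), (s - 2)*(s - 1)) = s - 2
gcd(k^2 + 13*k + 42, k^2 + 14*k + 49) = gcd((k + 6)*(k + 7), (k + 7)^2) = k + 7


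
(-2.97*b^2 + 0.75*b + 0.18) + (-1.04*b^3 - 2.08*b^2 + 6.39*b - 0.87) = -1.04*b^3 - 5.05*b^2 + 7.14*b - 0.69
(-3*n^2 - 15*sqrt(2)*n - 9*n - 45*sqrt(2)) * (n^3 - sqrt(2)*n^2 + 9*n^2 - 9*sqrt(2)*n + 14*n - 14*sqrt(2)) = -3*n^5 - 36*n^4 - 12*sqrt(2)*n^4 - 144*sqrt(2)*n^3 - 93*n^3 - 492*sqrt(2)*n^2 + 234*n^2 - 504*sqrt(2)*n + 1230*n + 1260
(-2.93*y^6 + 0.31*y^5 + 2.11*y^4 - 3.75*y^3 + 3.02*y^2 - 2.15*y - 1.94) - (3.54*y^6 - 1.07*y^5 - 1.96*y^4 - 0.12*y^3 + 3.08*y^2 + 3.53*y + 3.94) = -6.47*y^6 + 1.38*y^5 + 4.07*y^4 - 3.63*y^3 - 0.0600000000000001*y^2 - 5.68*y - 5.88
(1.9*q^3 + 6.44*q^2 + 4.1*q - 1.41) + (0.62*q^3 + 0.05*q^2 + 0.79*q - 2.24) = 2.52*q^3 + 6.49*q^2 + 4.89*q - 3.65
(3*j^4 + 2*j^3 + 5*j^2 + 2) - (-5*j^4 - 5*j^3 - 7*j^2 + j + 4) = 8*j^4 + 7*j^3 + 12*j^2 - j - 2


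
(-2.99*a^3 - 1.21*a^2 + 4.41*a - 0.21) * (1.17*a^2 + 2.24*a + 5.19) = -3.4983*a^5 - 8.1133*a^4 - 13.0688*a^3 + 3.3528*a^2 + 22.4175*a - 1.0899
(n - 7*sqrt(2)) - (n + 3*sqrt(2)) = -10*sqrt(2)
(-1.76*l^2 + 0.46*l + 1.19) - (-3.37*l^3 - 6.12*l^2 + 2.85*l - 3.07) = 3.37*l^3 + 4.36*l^2 - 2.39*l + 4.26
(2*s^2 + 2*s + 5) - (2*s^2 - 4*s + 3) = 6*s + 2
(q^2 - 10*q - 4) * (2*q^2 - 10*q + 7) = 2*q^4 - 30*q^3 + 99*q^2 - 30*q - 28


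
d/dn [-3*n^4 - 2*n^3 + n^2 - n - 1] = -12*n^3 - 6*n^2 + 2*n - 1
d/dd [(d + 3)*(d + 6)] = 2*d + 9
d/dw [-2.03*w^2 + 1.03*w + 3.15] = 1.03 - 4.06*w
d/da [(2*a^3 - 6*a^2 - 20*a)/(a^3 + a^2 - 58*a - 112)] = 8*(a^2 - 28*a + 70)/(a^4 - 2*a^3 - 111*a^2 + 112*a + 3136)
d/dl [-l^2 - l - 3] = -2*l - 1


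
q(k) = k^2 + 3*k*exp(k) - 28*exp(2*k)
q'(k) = 3*k*exp(k) + 2*k - 56*exp(2*k) + 3*exp(k)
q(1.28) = -346.75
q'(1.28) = -697.24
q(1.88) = -1162.06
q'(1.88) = -2344.73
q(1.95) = -1338.35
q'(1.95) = -2700.43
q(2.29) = -2657.32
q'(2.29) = -5358.76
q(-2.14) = 3.44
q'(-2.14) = -5.46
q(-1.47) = -0.33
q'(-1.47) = -6.22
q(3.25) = -18361.95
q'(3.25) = -36912.60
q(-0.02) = -26.96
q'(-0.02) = -50.96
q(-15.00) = 225.00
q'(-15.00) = -30.00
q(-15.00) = 225.00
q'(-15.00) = -30.00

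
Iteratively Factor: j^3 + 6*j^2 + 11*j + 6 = (j + 1)*(j^2 + 5*j + 6) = (j + 1)*(j + 2)*(j + 3)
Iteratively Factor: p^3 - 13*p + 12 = (p - 1)*(p^2 + p - 12) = (p - 1)*(p + 4)*(p - 3)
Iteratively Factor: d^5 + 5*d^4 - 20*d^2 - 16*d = (d + 4)*(d^4 + d^3 - 4*d^2 - 4*d) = (d + 1)*(d + 4)*(d^3 - 4*d) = (d + 1)*(d + 2)*(d + 4)*(d^2 - 2*d) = d*(d + 1)*(d + 2)*(d + 4)*(d - 2)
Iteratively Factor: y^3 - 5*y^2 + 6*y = (y)*(y^2 - 5*y + 6) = y*(y - 2)*(y - 3)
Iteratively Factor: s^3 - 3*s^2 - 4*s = (s + 1)*(s^2 - 4*s) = s*(s + 1)*(s - 4)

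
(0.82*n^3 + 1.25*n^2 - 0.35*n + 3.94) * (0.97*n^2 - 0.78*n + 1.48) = 0.7954*n^5 + 0.5729*n^4 - 0.1009*n^3 + 5.9448*n^2 - 3.5912*n + 5.8312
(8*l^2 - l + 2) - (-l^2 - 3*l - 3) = 9*l^2 + 2*l + 5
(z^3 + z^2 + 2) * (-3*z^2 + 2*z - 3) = -3*z^5 - z^4 - z^3 - 9*z^2 + 4*z - 6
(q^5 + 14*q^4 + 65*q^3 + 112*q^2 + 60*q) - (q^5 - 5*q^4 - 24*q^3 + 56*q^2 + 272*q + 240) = 19*q^4 + 89*q^3 + 56*q^2 - 212*q - 240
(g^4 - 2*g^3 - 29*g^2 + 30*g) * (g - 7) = g^5 - 9*g^4 - 15*g^3 + 233*g^2 - 210*g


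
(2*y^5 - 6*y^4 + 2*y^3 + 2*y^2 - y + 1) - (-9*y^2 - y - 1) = 2*y^5 - 6*y^4 + 2*y^3 + 11*y^2 + 2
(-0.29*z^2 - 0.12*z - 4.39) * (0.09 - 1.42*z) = 0.4118*z^3 + 0.1443*z^2 + 6.223*z - 0.3951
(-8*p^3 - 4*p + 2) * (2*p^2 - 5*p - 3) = -16*p^5 + 40*p^4 + 16*p^3 + 24*p^2 + 2*p - 6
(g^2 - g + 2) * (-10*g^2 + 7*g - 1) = -10*g^4 + 17*g^3 - 28*g^2 + 15*g - 2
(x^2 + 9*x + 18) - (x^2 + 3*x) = 6*x + 18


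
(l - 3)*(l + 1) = l^2 - 2*l - 3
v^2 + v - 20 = (v - 4)*(v + 5)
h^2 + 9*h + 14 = (h + 2)*(h + 7)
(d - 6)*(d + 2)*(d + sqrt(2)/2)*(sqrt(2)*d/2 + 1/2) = sqrt(2)*d^4/2 - 2*sqrt(2)*d^3 + d^3 - 23*sqrt(2)*d^2/4 - 4*d^2 - 12*d - sqrt(2)*d - 3*sqrt(2)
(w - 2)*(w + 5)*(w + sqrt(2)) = w^3 + sqrt(2)*w^2 + 3*w^2 - 10*w + 3*sqrt(2)*w - 10*sqrt(2)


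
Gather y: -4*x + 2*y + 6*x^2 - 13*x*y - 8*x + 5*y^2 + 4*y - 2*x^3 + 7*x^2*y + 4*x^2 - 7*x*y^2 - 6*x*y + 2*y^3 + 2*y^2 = -2*x^3 + 10*x^2 - 12*x + 2*y^3 + y^2*(7 - 7*x) + y*(7*x^2 - 19*x + 6)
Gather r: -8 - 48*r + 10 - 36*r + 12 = 14 - 84*r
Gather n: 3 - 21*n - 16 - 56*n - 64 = -77*n - 77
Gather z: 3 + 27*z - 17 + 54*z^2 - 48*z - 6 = 54*z^2 - 21*z - 20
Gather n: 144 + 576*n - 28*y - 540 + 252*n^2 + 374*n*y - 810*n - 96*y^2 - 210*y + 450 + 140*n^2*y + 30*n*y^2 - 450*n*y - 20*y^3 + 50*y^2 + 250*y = n^2*(140*y + 252) + n*(30*y^2 - 76*y - 234) - 20*y^3 - 46*y^2 + 12*y + 54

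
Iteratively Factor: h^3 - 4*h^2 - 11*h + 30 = (h + 3)*(h^2 - 7*h + 10) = (h - 2)*(h + 3)*(h - 5)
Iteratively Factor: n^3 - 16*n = (n - 4)*(n^2 + 4*n) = n*(n - 4)*(n + 4)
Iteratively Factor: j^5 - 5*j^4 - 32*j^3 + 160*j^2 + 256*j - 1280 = (j - 5)*(j^4 - 32*j^2 + 256) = (j - 5)*(j - 4)*(j^3 + 4*j^2 - 16*j - 64) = (j - 5)*(j - 4)*(j + 4)*(j^2 - 16) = (j - 5)*(j - 4)^2*(j + 4)*(j + 4)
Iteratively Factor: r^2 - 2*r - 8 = (r + 2)*(r - 4)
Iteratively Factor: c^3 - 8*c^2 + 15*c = (c - 3)*(c^2 - 5*c) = (c - 5)*(c - 3)*(c)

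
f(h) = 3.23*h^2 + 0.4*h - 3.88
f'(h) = 6.46*h + 0.4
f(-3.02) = 24.37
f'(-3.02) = -19.11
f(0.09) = -3.82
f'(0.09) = 0.98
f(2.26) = 13.52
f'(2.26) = 15.00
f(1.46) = 3.59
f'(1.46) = 9.83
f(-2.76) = 19.62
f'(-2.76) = -17.43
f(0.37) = -3.29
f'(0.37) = 2.79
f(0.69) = -2.07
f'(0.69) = 4.86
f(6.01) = 115.19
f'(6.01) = 39.22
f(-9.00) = 254.15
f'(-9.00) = -57.74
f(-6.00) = 110.00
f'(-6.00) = -38.36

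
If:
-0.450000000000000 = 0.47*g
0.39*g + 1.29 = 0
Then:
No Solution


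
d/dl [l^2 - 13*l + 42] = 2*l - 13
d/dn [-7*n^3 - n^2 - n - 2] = -21*n^2 - 2*n - 1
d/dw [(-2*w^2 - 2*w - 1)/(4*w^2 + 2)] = (2*w^2 - 1)/(4*w^4 + 4*w^2 + 1)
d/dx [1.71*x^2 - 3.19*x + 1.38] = 3.42*x - 3.19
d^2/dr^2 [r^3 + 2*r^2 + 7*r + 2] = 6*r + 4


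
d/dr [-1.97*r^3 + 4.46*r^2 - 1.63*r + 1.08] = -5.91*r^2 + 8.92*r - 1.63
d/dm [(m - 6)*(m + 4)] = 2*m - 2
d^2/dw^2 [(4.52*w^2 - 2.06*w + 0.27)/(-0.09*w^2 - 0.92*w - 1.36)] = (0.781884*w^3 + 3.30636599999999*w^2 - 1.647*w - 22.266288)/(0.000729*w^6 + 0.022356*w^5 + 0.261576*w^4 + 1.454336*w^3 + 3.952704*w^2 + 5.104896*w + 2.515456)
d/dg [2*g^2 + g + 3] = 4*g + 1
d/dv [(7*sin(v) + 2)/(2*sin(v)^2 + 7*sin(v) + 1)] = (-8*sin(v) + 7*cos(2*v) - 14)*cos(v)/(7*sin(v) - cos(2*v) + 2)^2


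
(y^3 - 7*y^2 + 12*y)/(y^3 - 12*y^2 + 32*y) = (y - 3)/(y - 8)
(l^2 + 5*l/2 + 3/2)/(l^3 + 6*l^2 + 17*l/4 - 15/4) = 2*(l + 1)/(2*l^2 + 9*l - 5)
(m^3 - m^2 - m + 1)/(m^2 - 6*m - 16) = (-m^3 + m^2 + m - 1)/(-m^2 + 6*m + 16)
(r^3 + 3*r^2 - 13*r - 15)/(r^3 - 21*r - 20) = (r^2 + 2*r - 15)/(r^2 - r - 20)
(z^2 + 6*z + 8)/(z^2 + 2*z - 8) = (z + 2)/(z - 2)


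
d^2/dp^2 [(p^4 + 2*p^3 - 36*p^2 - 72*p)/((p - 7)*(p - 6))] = 2*(p^3 - 21*p^2 + 147*p + 476)/(p^3 - 21*p^2 + 147*p - 343)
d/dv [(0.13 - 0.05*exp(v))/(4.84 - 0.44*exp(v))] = -0.1848*exp(v)/(0.44*exp(v) - 4.84)^2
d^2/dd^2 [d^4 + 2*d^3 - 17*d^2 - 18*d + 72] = 12*d^2 + 12*d - 34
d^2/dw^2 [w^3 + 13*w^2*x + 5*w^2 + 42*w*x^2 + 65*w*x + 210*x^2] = 6*w + 26*x + 10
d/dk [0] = 0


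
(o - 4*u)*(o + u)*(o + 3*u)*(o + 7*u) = o^4 + 7*o^3*u - 13*o^2*u^2 - 103*o*u^3 - 84*u^4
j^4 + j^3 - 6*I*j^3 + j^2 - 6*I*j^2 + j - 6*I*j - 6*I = (j + 1)*(j - 6*I)*(j - I)*(j + I)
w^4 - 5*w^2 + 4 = (w - 2)*(w - 1)*(w + 1)*(w + 2)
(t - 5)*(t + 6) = t^2 + t - 30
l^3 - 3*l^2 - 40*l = l*(l - 8)*(l + 5)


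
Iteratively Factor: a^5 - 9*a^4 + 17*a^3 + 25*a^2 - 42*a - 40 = (a - 5)*(a^4 - 4*a^3 - 3*a^2 + 10*a + 8) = (a - 5)*(a + 1)*(a^3 - 5*a^2 + 2*a + 8) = (a - 5)*(a - 2)*(a + 1)*(a^2 - 3*a - 4) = (a - 5)*(a - 2)*(a + 1)^2*(a - 4)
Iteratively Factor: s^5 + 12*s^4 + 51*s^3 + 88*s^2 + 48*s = (s + 4)*(s^4 + 8*s^3 + 19*s^2 + 12*s) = (s + 4)^2*(s^3 + 4*s^2 + 3*s) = (s + 3)*(s + 4)^2*(s^2 + s) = s*(s + 3)*(s + 4)^2*(s + 1)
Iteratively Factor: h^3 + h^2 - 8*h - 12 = (h + 2)*(h^2 - h - 6) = (h + 2)^2*(h - 3)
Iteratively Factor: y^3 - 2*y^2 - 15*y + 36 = (y + 4)*(y^2 - 6*y + 9) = (y - 3)*(y + 4)*(y - 3)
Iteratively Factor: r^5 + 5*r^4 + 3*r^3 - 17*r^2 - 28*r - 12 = (r + 3)*(r^4 + 2*r^3 - 3*r^2 - 8*r - 4) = (r - 2)*(r + 3)*(r^3 + 4*r^2 + 5*r + 2) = (r - 2)*(r + 2)*(r + 3)*(r^2 + 2*r + 1) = (r - 2)*(r + 1)*(r + 2)*(r + 3)*(r + 1)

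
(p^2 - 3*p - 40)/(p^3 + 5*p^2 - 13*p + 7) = (p^2 - 3*p - 40)/(p^3 + 5*p^2 - 13*p + 7)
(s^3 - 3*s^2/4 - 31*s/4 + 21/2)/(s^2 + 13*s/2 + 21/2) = (4*s^2 - 15*s + 14)/(2*(2*s + 7))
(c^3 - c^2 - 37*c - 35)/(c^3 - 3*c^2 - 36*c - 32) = (c^2 - 2*c - 35)/(c^2 - 4*c - 32)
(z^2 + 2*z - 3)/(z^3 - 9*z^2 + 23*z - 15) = (z + 3)/(z^2 - 8*z + 15)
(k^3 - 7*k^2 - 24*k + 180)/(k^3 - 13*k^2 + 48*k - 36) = (k + 5)/(k - 1)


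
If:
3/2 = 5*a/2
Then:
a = 3/5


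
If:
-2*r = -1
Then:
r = 1/2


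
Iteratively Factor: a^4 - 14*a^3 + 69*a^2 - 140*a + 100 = (a - 2)*(a^3 - 12*a^2 + 45*a - 50) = (a - 2)^2*(a^2 - 10*a + 25) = (a - 5)*(a - 2)^2*(a - 5)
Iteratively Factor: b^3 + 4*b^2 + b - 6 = (b - 1)*(b^2 + 5*b + 6) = (b - 1)*(b + 2)*(b + 3)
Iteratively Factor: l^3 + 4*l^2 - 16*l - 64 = (l - 4)*(l^2 + 8*l + 16) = (l - 4)*(l + 4)*(l + 4)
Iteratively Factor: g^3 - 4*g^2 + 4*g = (g - 2)*(g^2 - 2*g) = g*(g - 2)*(g - 2)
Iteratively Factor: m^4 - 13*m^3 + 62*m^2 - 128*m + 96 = (m - 4)*(m^3 - 9*m^2 + 26*m - 24) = (m - 4)^2*(m^2 - 5*m + 6) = (m - 4)^2*(m - 3)*(m - 2)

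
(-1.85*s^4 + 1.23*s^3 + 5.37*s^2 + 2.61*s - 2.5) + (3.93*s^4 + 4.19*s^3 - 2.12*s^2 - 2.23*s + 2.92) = 2.08*s^4 + 5.42*s^3 + 3.25*s^2 + 0.38*s + 0.42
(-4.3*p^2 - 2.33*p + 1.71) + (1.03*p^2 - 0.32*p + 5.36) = -3.27*p^2 - 2.65*p + 7.07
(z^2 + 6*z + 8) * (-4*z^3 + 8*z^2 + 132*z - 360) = -4*z^5 - 16*z^4 + 148*z^3 + 496*z^2 - 1104*z - 2880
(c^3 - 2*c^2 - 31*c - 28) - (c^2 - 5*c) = c^3 - 3*c^2 - 26*c - 28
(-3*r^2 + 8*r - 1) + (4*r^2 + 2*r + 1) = r^2 + 10*r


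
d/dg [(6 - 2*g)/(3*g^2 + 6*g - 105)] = 2*(-g^2 - 2*g + 2*(g - 3)*(g + 1) + 35)/(3*(g^2 + 2*g - 35)^2)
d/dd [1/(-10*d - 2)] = 5/(2*(5*d + 1)^2)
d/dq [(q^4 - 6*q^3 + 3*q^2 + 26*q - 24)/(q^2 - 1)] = 2*(q^3 - q^2 - 5*q - 13)/(q^2 + 2*q + 1)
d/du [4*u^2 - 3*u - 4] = 8*u - 3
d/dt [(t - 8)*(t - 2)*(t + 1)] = 3*t^2 - 18*t + 6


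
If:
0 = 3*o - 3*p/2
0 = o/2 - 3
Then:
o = 6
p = 12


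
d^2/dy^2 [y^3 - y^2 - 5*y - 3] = 6*y - 2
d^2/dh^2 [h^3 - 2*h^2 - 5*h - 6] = 6*h - 4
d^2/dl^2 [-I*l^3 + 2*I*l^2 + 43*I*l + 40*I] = I*(4 - 6*l)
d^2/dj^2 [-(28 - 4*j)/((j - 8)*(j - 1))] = 8*(j^3 - 21*j^2 + 165*j - 439)/(j^6 - 27*j^5 + 267*j^4 - 1161*j^3 + 2136*j^2 - 1728*j + 512)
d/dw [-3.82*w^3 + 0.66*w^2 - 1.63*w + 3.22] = -11.46*w^2 + 1.32*w - 1.63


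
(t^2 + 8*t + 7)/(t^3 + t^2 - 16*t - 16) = (t + 7)/(t^2 - 16)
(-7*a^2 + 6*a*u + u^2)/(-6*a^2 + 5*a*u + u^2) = (7*a + u)/(6*a + u)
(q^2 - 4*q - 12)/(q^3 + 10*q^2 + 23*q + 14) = (q - 6)/(q^2 + 8*q + 7)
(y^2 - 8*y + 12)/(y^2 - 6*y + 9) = (y^2 - 8*y + 12)/(y^2 - 6*y + 9)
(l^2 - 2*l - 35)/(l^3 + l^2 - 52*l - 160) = (l - 7)/(l^2 - 4*l - 32)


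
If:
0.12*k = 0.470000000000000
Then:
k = 3.92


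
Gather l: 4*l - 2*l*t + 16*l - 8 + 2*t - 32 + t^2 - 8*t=l*(20 - 2*t) + t^2 - 6*t - 40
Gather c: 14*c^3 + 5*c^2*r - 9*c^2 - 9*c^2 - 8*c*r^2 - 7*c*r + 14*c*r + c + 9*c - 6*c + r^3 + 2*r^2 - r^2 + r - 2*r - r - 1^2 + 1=14*c^3 + c^2*(5*r - 18) + c*(-8*r^2 + 7*r + 4) + r^3 + r^2 - 2*r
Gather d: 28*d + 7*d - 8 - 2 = 35*d - 10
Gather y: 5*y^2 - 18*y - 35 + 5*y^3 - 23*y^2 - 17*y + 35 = 5*y^3 - 18*y^2 - 35*y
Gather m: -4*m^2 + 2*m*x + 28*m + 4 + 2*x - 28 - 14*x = -4*m^2 + m*(2*x + 28) - 12*x - 24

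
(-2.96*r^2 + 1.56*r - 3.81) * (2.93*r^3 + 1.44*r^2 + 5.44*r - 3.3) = -8.6728*r^5 + 0.308400000000001*r^4 - 25.0193*r^3 + 12.768*r^2 - 25.8744*r + 12.573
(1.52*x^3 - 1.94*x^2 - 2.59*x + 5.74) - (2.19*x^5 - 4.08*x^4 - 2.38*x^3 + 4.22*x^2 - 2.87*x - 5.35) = -2.19*x^5 + 4.08*x^4 + 3.9*x^3 - 6.16*x^2 + 0.28*x + 11.09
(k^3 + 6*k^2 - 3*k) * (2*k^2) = 2*k^5 + 12*k^4 - 6*k^3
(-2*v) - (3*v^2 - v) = -3*v^2 - v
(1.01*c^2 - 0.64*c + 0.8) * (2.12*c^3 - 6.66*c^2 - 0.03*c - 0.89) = 2.1412*c^5 - 8.0834*c^4 + 5.9281*c^3 - 6.2077*c^2 + 0.5456*c - 0.712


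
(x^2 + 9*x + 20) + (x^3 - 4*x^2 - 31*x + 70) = x^3 - 3*x^2 - 22*x + 90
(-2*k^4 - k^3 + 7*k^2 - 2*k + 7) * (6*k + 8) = -12*k^5 - 22*k^4 + 34*k^3 + 44*k^2 + 26*k + 56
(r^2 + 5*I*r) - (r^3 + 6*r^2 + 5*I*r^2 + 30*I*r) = -r^3 - 5*r^2 - 5*I*r^2 - 25*I*r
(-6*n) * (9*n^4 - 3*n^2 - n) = -54*n^5 + 18*n^3 + 6*n^2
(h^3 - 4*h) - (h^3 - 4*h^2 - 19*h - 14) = 4*h^2 + 15*h + 14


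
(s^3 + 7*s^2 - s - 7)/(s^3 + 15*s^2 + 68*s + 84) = (s^2 - 1)/(s^2 + 8*s + 12)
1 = 1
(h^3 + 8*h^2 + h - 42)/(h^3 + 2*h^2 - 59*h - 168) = (h - 2)/(h - 8)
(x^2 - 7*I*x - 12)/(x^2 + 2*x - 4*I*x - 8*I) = (x - 3*I)/(x + 2)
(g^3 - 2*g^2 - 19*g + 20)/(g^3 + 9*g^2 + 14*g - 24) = (g - 5)/(g + 6)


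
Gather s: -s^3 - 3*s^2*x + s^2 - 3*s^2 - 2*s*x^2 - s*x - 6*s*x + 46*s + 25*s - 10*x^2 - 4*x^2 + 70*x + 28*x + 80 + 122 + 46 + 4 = -s^3 + s^2*(-3*x - 2) + s*(-2*x^2 - 7*x + 71) - 14*x^2 + 98*x + 252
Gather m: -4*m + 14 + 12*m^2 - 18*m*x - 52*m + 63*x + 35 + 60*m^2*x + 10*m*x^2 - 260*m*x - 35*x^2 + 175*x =m^2*(60*x + 12) + m*(10*x^2 - 278*x - 56) - 35*x^2 + 238*x + 49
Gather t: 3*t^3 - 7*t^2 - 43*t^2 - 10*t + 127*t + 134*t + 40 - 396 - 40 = 3*t^3 - 50*t^2 + 251*t - 396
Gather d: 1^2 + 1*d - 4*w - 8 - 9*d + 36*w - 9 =-8*d + 32*w - 16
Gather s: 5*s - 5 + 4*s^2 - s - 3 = 4*s^2 + 4*s - 8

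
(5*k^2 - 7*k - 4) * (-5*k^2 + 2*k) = -25*k^4 + 45*k^3 + 6*k^2 - 8*k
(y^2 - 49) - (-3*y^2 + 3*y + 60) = 4*y^2 - 3*y - 109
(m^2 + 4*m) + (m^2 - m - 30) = 2*m^2 + 3*m - 30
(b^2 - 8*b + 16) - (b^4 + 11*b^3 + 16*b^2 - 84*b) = -b^4 - 11*b^3 - 15*b^2 + 76*b + 16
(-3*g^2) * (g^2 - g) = -3*g^4 + 3*g^3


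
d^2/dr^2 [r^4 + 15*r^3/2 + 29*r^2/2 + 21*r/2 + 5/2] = 12*r^2 + 45*r + 29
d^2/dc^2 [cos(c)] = -cos(c)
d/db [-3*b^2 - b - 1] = -6*b - 1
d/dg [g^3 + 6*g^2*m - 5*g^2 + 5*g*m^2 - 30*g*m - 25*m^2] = 3*g^2 + 12*g*m - 10*g + 5*m^2 - 30*m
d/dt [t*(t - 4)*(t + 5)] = 3*t^2 + 2*t - 20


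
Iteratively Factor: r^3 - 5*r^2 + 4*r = (r - 4)*(r^2 - r) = r*(r - 4)*(r - 1)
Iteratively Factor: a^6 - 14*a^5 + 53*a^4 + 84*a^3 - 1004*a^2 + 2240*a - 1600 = (a - 2)*(a^5 - 12*a^4 + 29*a^3 + 142*a^2 - 720*a + 800) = (a - 5)*(a - 2)*(a^4 - 7*a^3 - 6*a^2 + 112*a - 160) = (a - 5)*(a - 4)*(a - 2)*(a^3 - 3*a^2 - 18*a + 40) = (a - 5)^2*(a - 4)*(a - 2)*(a^2 + 2*a - 8) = (a - 5)^2*(a - 4)*(a - 2)*(a + 4)*(a - 2)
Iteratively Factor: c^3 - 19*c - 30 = (c + 2)*(c^2 - 2*c - 15) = (c + 2)*(c + 3)*(c - 5)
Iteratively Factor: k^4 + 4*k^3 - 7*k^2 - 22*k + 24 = (k + 3)*(k^3 + k^2 - 10*k + 8) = (k + 3)*(k + 4)*(k^2 - 3*k + 2) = (k - 2)*(k + 3)*(k + 4)*(k - 1)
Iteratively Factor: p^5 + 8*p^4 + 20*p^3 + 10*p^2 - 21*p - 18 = (p + 3)*(p^4 + 5*p^3 + 5*p^2 - 5*p - 6) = (p + 1)*(p + 3)*(p^3 + 4*p^2 + p - 6) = (p - 1)*(p + 1)*(p + 3)*(p^2 + 5*p + 6) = (p - 1)*(p + 1)*(p + 2)*(p + 3)*(p + 3)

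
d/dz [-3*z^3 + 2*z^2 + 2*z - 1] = -9*z^2 + 4*z + 2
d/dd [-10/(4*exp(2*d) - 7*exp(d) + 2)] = (80*exp(d) - 70)*exp(d)/(4*exp(2*d) - 7*exp(d) + 2)^2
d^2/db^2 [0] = 0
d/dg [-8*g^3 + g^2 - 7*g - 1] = -24*g^2 + 2*g - 7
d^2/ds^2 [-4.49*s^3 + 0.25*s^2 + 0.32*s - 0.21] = 0.5 - 26.94*s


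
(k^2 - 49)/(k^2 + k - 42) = (k - 7)/(k - 6)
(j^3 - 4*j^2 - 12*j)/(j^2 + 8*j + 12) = j*(j - 6)/(j + 6)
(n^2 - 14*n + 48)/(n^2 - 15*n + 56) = (n - 6)/(n - 7)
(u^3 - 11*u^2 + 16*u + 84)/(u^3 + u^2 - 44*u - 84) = (u - 6)/(u + 6)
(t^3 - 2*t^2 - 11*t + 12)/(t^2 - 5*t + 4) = t + 3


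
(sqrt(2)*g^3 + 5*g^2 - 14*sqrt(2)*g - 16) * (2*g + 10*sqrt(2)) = 2*sqrt(2)*g^4 + 30*g^3 + 22*sqrt(2)*g^2 - 312*g - 160*sqrt(2)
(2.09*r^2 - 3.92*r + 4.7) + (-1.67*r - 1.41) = 2.09*r^2 - 5.59*r + 3.29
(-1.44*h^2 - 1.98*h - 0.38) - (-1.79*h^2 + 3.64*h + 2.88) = 0.35*h^2 - 5.62*h - 3.26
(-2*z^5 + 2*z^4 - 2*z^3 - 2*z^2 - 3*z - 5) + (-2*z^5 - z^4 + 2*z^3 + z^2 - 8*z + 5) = -4*z^5 + z^4 - z^2 - 11*z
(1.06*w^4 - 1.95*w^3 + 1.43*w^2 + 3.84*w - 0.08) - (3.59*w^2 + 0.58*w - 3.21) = 1.06*w^4 - 1.95*w^3 - 2.16*w^2 + 3.26*w + 3.13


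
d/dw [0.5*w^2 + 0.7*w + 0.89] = 1.0*w + 0.7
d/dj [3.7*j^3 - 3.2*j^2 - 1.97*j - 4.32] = 11.1*j^2 - 6.4*j - 1.97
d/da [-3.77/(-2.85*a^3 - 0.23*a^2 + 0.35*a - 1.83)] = (-32.2335*a^2 - 1.7342*a + 1.3195)/(2.85*a^3 + 0.23*a^2 - 0.35*a + 1.83)^2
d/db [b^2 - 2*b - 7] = 2*b - 2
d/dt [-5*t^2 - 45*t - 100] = -10*t - 45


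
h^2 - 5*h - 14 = (h - 7)*(h + 2)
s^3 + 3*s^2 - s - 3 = (s - 1)*(s + 1)*(s + 3)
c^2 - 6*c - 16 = (c - 8)*(c + 2)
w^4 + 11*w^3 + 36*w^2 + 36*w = w*(w + 2)*(w + 3)*(w + 6)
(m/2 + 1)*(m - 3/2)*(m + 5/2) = m^3/2 + 3*m^2/2 - 7*m/8 - 15/4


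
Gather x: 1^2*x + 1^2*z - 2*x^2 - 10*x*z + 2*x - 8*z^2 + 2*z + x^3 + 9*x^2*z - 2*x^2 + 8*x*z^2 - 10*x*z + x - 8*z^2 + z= x^3 + x^2*(9*z - 4) + x*(8*z^2 - 20*z + 4) - 16*z^2 + 4*z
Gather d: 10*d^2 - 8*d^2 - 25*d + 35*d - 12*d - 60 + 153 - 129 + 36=2*d^2 - 2*d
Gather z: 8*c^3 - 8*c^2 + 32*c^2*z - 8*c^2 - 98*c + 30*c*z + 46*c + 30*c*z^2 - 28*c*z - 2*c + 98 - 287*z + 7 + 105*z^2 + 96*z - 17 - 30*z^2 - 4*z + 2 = 8*c^3 - 16*c^2 - 54*c + z^2*(30*c + 75) + z*(32*c^2 + 2*c - 195) + 90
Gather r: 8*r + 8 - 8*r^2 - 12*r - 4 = -8*r^2 - 4*r + 4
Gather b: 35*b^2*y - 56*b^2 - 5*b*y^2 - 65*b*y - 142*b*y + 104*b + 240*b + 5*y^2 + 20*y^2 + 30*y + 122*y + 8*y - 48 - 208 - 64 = b^2*(35*y - 56) + b*(-5*y^2 - 207*y + 344) + 25*y^2 + 160*y - 320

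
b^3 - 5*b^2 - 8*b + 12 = (b - 6)*(b - 1)*(b + 2)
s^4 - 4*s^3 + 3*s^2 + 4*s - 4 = (s - 2)^2*(s - 1)*(s + 1)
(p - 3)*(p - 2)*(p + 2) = p^3 - 3*p^2 - 4*p + 12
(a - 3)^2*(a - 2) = a^3 - 8*a^2 + 21*a - 18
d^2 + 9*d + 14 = (d + 2)*(d + 7)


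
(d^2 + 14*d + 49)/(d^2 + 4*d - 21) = (d + 7)/(d - 3)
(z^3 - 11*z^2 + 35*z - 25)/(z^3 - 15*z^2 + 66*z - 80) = (z^2 - 6*z + 5)/(z^2 - 10*z + 16)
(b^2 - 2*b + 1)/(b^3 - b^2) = (b - 1)/b^2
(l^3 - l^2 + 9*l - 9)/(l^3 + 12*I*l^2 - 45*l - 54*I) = (l^2 - l*(1 + 3*I) + 3*I)/(l^2 + 9*I*l - 18)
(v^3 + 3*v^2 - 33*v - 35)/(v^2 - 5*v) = v + 8 + 7/v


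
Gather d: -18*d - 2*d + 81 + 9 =90 - 20*d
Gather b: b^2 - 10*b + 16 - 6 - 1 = b^2 - 10*b + 9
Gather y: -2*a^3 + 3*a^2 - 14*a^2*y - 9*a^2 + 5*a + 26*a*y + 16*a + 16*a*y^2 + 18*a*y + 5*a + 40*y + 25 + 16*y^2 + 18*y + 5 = -2*a^3 - 6*a^2 + 26*a + y^2*(16*a + 16) + y*(-14*a^2 + 44*a + 58) + 30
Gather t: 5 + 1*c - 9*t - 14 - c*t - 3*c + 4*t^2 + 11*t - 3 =-2*c + 4*t^2 + t*(2 - c) - 12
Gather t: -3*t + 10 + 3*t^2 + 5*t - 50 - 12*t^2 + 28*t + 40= -9*t^2 + 30*t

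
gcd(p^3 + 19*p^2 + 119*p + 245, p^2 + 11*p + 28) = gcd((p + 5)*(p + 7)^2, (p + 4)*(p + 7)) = p + 7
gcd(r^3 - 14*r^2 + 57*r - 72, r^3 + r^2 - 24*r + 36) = r - 3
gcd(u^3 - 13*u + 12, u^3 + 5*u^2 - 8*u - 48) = u^2 + u - 12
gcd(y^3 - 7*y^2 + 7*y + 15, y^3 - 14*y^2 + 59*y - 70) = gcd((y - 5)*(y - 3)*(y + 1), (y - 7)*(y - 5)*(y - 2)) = y - 5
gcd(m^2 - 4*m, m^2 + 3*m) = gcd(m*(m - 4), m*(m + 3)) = m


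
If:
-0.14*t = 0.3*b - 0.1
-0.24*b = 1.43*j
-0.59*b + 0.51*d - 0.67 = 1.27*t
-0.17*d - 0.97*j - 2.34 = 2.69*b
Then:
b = -1.58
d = 9.68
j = 0.26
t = 4.09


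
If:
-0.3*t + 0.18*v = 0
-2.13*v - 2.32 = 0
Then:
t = -0.65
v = -1.09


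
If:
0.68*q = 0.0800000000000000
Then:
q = 0.12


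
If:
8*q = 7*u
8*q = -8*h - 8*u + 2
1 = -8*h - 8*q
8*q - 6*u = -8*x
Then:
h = -29/64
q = 21/64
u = 3/8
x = -3/64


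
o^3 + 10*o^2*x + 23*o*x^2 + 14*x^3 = (o + x)*(o + 2*x)*(o + 7*x)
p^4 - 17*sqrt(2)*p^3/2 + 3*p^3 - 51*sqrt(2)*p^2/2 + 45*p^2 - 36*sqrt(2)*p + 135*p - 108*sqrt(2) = (p + 3)*(p - 4*sqrt(2))*(p - 3*sqrt(2))*(p - 3*sqrt(2)/2)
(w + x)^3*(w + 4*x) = w^4 + 7*w^3*x + 15*w^2*x^2 + 13*w*x^3 + 4*x^4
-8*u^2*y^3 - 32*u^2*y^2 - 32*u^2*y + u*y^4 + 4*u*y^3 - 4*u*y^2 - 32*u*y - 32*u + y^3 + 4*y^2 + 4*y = (-8*u + y)*(y + 2)^2*(u*y + 1)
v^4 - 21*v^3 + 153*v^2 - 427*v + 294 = (v - 7)^2*(v - 6)*(v - 1)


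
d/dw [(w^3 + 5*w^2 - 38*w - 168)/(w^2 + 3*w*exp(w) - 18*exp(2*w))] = ((w^2 + 3*w*exp(w) - 18*exp(2*w))*(3*w^2 + 10*w - 38) - (w^3 + 5*w^2 - 38*w - 168)*(3*w*exp(w) + 2*w - 36*exp(2*w) + 3*exp(w)))/(w^2 + 3*w*exp(w) - 18*exp(2*w))^2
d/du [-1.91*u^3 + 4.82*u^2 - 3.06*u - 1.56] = -5.73*u^2 + 9.64*u - 3.06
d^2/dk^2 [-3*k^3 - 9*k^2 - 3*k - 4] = -18*k - 18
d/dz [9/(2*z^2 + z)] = 9*(-4*z - 1)/(z^2*(2*z + 1)^2)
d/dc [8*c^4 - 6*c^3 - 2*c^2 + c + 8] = 32*c^3 - 18*c^2 - 4*c + 1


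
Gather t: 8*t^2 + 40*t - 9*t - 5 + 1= 8*t^2 + 31*t - 4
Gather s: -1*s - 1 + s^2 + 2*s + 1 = s^2 + s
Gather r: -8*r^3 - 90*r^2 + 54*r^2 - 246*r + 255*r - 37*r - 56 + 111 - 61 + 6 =-8*r^3 - 36*r^2 - 28*r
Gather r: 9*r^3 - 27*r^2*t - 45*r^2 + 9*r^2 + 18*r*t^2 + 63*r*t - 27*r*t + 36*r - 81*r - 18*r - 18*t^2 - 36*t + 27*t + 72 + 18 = 9*r^3 + r^2*(-27*t - 36) + r*(18*t^2 + 36*t - 63) - 18*t^2 - 9*t + 90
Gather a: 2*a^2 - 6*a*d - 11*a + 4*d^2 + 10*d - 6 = 2*a^2 + a*(-6*d - 11) + 4*d^2 + 10*d - 6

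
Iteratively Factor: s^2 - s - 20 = (s - 5)*(s + 4)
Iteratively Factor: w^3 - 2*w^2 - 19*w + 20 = (w + 4)*(w^2 - 6*w + 5) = (w - 5)*(w + 4)*(w - 1)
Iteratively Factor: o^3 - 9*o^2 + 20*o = (o)*(o^2 - 9*o + 20) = o*(o - 5)*(o - 4)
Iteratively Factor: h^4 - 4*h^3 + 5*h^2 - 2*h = (h - 1)*(h^3 - 3*h^2 + 2*h) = h*(h - 1)*(h^2 - 3*h + 2) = h*(h - 2)*(h - 1)*(h - 1)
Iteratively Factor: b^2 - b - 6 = (b + 2)*(b - 3)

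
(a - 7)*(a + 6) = a^2 - a - 42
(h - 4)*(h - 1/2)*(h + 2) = h^3 - 5*h^2/2 - 7*h + 4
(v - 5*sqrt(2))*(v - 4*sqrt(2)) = v^2 - 9*sqrt(2)*v + 40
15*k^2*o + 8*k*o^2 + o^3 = o*(3*k + o)*(5*k + o)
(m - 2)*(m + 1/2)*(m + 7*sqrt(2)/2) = m^3 - 3*m^2/2 + 7*sqrt(2)*m^2/2 - 21*sqrt(2)*m/4 - m - 7*sqrt(2)/2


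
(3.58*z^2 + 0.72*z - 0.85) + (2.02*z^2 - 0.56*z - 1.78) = 5.6*z^2 + 0.16*z - 2.63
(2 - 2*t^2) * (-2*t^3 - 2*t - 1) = 4*t^5 + 2*t^2 - 4*t - 2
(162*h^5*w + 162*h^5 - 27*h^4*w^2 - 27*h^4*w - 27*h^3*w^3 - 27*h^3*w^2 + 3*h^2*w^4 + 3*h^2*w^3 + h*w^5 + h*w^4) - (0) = 162*h^5*w + 162*h^5 - 27*h^4*w^2 - 27*h^4*w - 27*h^3*w^3 - 27*h^3*w^2 + 3*h^2*w^4 + 3*h^2*w^3 + h*w^5 + h*w^4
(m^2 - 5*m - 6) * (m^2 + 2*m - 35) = m^4 - 3*m^3 - 51*m^2 + 163*m + 210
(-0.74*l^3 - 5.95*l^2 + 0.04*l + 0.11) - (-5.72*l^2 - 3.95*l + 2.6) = -0.74*l^3 - 0.23*l^2 + 3.99*l - 2.49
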